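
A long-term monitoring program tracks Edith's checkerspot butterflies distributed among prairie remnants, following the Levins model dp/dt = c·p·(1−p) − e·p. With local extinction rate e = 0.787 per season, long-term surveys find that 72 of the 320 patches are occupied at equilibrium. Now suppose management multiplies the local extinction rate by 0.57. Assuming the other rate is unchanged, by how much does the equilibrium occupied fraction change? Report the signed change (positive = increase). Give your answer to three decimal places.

Observed p* = 72/320 = 0.22500.
Balance c(1−p*) = e gives c = e/(1 − 0.22500) = 0.787/0.77500 = 1.01548.
New p* = 1 − e/c = 1 − 0.44859/1.01548 = 0.55825.
Δp* = 0.55825 − 0.22500 = +0.33325.

0.333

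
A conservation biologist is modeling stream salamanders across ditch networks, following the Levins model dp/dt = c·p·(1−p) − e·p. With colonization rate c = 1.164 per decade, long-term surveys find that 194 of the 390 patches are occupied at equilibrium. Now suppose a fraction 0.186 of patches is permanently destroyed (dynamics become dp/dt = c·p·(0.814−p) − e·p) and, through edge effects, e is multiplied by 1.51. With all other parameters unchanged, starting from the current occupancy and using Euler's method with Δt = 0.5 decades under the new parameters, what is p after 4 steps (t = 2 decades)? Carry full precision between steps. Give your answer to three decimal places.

Observed p* = 194/390 = 0.49744.
Balance c(1−p*) = e gives e = 1.164×(1 − 0.49744) = 0.58498.
Starting from p₀ = 0.49744; update p ← p + (dp/dt)·Δt with the new parameters.
  1  |  dp/dt·Δt = -0.128051  |  p_1 = 0.369384
  2  |  dp/dt·Δt = -0.067559  |  p_2 = 0.301825
  3  |  dp/dt·Δt = -0.043335  |  p_3 = 0.258490
  4  |  dp/dt·Δt = -0.030594  |  p_4 = 0.227896

0.228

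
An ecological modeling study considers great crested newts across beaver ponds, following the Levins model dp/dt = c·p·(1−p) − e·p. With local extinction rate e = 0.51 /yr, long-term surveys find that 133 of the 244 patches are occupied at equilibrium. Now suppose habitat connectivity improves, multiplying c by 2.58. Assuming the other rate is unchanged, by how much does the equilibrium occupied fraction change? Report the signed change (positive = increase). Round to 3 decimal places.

Observed p* = 133/244 = 0.54508.
Balance c(1−p*) = e gives c = e/(1 − 0.54508) = 0.51/0.45492 = 1.12108.
New p* = 1 − e/c = 1 − 0.51000/2.89239 = 0.82368.
Δp* = 0.82368 − 0.54508 = +0.27860.

0.279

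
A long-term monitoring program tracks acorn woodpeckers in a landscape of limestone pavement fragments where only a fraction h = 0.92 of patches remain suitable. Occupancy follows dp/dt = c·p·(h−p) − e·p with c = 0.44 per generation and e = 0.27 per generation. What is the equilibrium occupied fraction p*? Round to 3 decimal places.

0.306

Setting dp/dt = 0 and dividing by p* gives c·(h−p*) = e.
So p* = h − e/c = 0.92 − 0.27/0.44 = 0.92 − 0.6136 = 0.3064.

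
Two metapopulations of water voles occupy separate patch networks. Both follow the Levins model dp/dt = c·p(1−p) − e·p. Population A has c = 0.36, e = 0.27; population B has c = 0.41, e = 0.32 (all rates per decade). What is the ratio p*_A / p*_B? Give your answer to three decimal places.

1.139

A: p*_A = 1 − 0.27/0.36 = 0.2500.
B: p*_B = 1 − 0.32/0.41 = 0.2195.
p*_A / p*_B = 0.2500/0.2195 = 1.1389.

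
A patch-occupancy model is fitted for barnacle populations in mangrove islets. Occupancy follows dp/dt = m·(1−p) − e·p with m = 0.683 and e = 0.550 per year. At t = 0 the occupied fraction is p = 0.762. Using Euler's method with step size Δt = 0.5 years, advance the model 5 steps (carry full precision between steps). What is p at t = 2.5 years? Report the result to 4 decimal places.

0.5557

Update rule: p ← p + [m·(1−p) − e·p]·Δt with Δt = 0.5.
  1  |  dp/dt·Δt = -0.128273  |  p_1 = 0.633727
  2  |  dp/dt·Δt = -0.049193  |  p_2 = 0.584534
  3  |  dp/dt·Δt = -0.018865  |  p_3 = 0.565669
  4  |  dp/dt·Δt = -0.007235  |  p_4 = 0.558434
  5  |  dp/dt·Δt = -0.002775  |  p_5 = 0.555659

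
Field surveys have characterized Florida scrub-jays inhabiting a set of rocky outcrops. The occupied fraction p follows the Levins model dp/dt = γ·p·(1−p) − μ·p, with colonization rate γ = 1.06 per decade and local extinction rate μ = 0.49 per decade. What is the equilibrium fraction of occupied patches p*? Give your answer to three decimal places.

At equilibrium, colonization balances extinction: γ·p*·(1−p*) = μ·p*.
So p* = 1 − μ/γ = 1 − 0.49/1.06 = 1 − 0.4623 = 0.5377.

0.538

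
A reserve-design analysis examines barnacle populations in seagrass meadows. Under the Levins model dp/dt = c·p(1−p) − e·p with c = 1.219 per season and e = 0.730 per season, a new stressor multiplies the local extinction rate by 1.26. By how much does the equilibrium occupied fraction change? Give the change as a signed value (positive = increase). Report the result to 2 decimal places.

Before: p* = 1 − 0.730/1.219 = 0.4011.
After the change, c = 1.219, e = 0.9198, so p* = 1 − 0.9198/1.219 = 0.2454.
Δp* = 0.2454 − 0.4011 = -0.1557.

-0.16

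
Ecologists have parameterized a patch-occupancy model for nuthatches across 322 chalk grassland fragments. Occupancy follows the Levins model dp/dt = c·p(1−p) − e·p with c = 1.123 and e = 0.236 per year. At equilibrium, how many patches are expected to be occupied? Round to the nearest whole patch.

p* = 1 − e/c = 1 − 0.236/1.123 = 0.7898.
Expected occupied patches = N × p* = 322 × 0.7898 = 254.33 ≈ 254.

254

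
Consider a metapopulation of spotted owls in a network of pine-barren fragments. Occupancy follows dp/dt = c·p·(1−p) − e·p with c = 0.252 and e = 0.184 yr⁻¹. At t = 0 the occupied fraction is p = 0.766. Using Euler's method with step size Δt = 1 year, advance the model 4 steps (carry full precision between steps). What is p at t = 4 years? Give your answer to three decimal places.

0.513

Update rule: p ← p + [c·p·(1−p) − e·p]·Δt with Δt = 1.
  1  |  dp/dt·Δt = -0.095775  |  p_1 = 0.670225
  2  |  dp/dt·Δt = -0.067624  |  p_2 = 0.602602
  3  |  dp/dt·Δt = -0.050532  |  p_3 = 0.552070
  4  |  dp/dt·Δt = -0.039264  |  p_4 = 0.512806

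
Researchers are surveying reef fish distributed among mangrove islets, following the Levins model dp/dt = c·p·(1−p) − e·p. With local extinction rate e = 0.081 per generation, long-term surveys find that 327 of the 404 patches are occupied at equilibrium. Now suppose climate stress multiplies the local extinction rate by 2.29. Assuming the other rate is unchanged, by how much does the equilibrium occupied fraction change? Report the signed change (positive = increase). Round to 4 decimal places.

Observed p* = 327/404 = 0.80941.
Balance c(1−p*) = e gives c = e/(1 − 0.80941) = 0.081/0.19059 = 0.42500.
New p* = 1 − e/c = 1 − 0.18549/0.42500 = 0.56355.
Δp* = 0.56355 − 0.80941 = -0.24586.

-0.2459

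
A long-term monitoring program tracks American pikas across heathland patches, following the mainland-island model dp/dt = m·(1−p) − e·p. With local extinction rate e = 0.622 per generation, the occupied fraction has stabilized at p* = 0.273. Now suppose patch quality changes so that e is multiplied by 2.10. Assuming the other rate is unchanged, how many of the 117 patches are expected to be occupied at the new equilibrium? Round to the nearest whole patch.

Balance m(1−p*) = e·p* gives m = e·p*/(1−p*) = 0.622×0.27300/0.72700 = 0.23357.
New p* = m/(m+e) = 0.23357/(0.23357+1.30620) = 0.15169.
Expected occupied = 117 × 0.15169 = 17.75 ≈ 18.

18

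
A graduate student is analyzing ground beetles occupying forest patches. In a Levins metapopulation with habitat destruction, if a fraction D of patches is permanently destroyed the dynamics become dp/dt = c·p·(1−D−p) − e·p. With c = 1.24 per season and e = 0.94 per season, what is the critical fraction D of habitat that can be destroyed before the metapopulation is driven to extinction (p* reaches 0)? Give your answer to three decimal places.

The nontrivial equilibrium is p* = (1−D) − e/c; extinction occurs when this hits zero.
So D_crit = 1 − e/c = 1 − 0.94/1.24 = 1 − 0.7581 = 0.2419.
This equals the undisturbed p*, a classic result of Lande's extension.

0.242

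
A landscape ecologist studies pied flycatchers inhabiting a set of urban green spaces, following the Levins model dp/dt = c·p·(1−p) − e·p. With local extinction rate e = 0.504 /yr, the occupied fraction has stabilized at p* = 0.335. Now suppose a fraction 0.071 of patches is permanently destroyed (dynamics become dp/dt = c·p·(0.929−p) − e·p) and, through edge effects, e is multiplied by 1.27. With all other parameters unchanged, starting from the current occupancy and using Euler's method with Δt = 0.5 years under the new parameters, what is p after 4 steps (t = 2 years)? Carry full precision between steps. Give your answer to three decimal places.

Balance c(1−p*) = e gives c = e/(1 − 0.33500) = 0.504/0.66500 = 0.75789.
Starting from p₀ = 0.33500; update p ← p + (dp/dt)·Δt with the new parameters.
p: 0.33500 → 0.30319  (Δp = -0.03181)
p: 0.30319 → 0.27806  (Δp = -0.02513)
p: 0.27806 → 0.25766  (Δp = -0.02040)
p: 0.25766 → 0.24075  (Δp = -0.01691)

0.241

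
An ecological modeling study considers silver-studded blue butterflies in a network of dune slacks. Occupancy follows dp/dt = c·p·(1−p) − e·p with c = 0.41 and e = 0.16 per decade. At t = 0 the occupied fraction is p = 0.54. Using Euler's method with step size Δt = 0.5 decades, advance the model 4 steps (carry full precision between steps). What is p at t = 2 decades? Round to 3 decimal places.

0.567

Update rule: p ← p + [c·p·(1−p) − e·p]·Δt with Δt = 0.5.
step 1: Δp = +0.00772, p = 0.54772
step 2: Δp = +0.00697, p = 0.55469
step 3: Δp = +0.00626, p = 0.56095
step 4: Δp = +0.00561, p = 0.56656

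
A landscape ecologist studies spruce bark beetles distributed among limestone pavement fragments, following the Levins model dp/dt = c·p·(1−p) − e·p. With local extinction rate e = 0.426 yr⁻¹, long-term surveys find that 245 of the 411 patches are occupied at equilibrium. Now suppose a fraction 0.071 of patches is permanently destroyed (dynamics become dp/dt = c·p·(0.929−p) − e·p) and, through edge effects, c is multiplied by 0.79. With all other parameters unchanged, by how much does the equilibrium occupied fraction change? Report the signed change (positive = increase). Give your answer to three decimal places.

Observed p* = 245/411 = 0.59611.
Balance c(1−p*) = e gives c = e/(1 − 0.59611) = 0.426/0.40389 = 1.05474.
New p* = 0.929 − e/c = 0.929 − 0.42600/0.83324 = 0.41774.
Δp* = 0.41774 − 0.59611 = -0.17837.

-0.178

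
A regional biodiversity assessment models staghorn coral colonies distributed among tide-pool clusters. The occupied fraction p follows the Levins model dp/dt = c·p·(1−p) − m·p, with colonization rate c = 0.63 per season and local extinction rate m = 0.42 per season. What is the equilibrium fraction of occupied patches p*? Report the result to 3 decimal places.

Setting dp/dt = 0 and dividing through by p* gives c·(1−p*) = m.
So p* = 1 − m/c = 1 − 0.42/0.63 = 1 − 0.6667 = 0.3333.

0.333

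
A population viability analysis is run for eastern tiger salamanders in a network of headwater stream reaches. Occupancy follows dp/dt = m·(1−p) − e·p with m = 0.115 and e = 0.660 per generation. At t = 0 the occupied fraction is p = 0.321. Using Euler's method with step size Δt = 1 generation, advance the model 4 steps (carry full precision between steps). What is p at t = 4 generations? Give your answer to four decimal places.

0.1488

Update rule: p ← p + [m·(1−p) − e·p]·Δt with Δt = 1.
step 1: Δp = -0.13378, p = 0.18723
step 2: Δp = -0.03010, p = 0.15713
step 3: Δp = -0.00677, p = 0.15035
step 4: Δp = -0.00152, p = 0.14883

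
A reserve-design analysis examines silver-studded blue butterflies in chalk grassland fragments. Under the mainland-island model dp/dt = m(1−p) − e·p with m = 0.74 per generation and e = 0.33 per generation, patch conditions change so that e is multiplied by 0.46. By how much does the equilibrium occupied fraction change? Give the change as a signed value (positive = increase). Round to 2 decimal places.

0.14

Before: p* = 0.74/(0.74+0.33) = 0.6916.
After: m = 0.74, e = 0.1518; p* = 0.74/0.8918 = 0.8298.
Δp* = 0.8298 − 0.6916 = +0.1382.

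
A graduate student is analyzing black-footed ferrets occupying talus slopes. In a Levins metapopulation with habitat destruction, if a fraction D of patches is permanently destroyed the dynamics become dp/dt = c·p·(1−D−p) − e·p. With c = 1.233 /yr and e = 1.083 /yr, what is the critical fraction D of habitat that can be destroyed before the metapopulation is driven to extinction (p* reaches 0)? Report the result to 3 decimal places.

The nontrivial equilibrium is p* = (1−D) − e/c; extinction occurs when this hits zero.
So D_crit = 1 − e/c = 1 − 1.083/1.233 = 1 − 0.8783 = 0.1217.
Note this equals the original equilibrium occupancy — the Levins extinction-debt result.

0.122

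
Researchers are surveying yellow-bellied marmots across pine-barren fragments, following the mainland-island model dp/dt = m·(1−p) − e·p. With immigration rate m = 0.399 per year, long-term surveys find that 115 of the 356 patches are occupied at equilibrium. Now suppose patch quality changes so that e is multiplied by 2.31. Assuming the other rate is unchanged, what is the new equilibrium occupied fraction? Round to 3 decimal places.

Observed p* = 115/356 = 0.32303.
Balance m(1−p*) = e·p* gives e = m(1−p*)/p* = 0.399×0.67697/0.32303 = 0.83618.
New p* = m/(m+e) = 0.39900/(0.39900+1.93158) = 0.17120.

0.171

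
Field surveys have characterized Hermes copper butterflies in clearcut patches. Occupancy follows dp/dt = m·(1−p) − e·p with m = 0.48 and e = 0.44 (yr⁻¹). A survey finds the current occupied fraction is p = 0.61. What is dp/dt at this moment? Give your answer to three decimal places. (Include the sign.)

-0.081

Colonization term: m·(1−p) = 0.48×0.3900 = 0.18720.
Extinction term: e·p = 0.26840.
dp/dt = 0.18720 − 0.26840 = -0.08120.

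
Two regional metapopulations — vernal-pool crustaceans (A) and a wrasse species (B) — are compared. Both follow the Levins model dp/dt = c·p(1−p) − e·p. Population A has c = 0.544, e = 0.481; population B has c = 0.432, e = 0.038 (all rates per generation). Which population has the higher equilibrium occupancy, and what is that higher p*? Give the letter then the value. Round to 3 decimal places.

B, 0.912

A: p*_A = 1 − 0.481/0.544 = 0.1158.
B: p*_B = 1 − 0.038/0.432 = 0.9120.
B is higher at 0.9120.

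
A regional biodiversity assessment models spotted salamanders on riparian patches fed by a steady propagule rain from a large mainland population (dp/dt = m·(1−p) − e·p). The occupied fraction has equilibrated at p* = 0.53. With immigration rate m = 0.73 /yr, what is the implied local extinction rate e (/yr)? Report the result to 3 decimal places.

At equilibrium m(1−p*) = e·p*, so e = m(1−p*)/p*.
e = 0.73 × 0.4700 / 0.53 = 0.6474.

0.647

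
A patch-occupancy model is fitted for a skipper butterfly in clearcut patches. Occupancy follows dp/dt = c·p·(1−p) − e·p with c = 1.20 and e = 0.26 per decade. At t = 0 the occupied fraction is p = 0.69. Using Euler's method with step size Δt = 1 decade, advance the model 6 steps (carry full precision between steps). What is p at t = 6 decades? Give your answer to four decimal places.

0.7833

Update rule: p ← p + [c·p·(1−p) − e·p]·Δt with Δt = 1.
p: 0.69000 → 0.76728  (Δp = +0.07728)
p: 0.76728 → 0.78206  (Δp = +0.01478)
p: 0.78206 → 0.78326  (Δp = +0.00119)
p: 0.78326 → 0.78333  (Δp = +0.00007)
p: 0.78333 → 0.78333  (Δp = +0.00000)
p: 0.78333 → 0.78333  (Δp = +0.00000)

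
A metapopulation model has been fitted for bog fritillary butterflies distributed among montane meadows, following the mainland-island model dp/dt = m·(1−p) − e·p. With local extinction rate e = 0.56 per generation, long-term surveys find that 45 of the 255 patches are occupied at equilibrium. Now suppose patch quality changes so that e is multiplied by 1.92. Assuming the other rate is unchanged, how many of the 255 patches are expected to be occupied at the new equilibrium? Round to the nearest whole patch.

26

Observed p* = 45/255 = 0.17647.
Balance m(1−p*) = e·p* gives m = e·p*/(1−p*) = 0.56×0.17647/0.82353 = 0.12000.
New p* = m/(m+e) = 0.12000/(0.12000+1.07520) = 0.10040.
Expected occupied = 255 × 0.10040 = 25.60 ≈ 26.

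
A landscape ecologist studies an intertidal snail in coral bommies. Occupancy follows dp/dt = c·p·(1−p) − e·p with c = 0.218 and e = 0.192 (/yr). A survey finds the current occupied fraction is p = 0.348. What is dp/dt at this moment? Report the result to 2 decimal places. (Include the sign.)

-0.02

Colonization term: c·p·(1−p) = 0.218×0.348×0.6520 = 0.04946.
Extinction term: e·p = 0.06682.
dp/dt = 0.04946 − 0.06682 = -0.01735.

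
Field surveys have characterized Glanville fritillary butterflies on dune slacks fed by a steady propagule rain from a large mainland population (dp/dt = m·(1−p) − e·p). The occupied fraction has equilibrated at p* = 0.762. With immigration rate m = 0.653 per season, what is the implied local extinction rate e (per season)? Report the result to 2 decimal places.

0.20

At equilibrium m(1−p*) = e·p*, so e = m(1−p*)/p*.
e = 0.653 × 0.2380 / 0.762 = 0.2040.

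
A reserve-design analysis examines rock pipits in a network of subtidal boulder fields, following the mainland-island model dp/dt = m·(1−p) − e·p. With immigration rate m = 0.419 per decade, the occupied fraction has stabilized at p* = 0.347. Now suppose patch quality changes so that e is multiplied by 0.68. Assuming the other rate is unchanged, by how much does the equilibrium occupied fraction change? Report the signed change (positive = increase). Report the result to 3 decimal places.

0.092

Balance m(1−p*) = e·p* gives e = m(1−p*)/p* = 0.419×0.65300/0.34700 = 0.78849.
New p* = m/(m+e) = 0.41900/(0.41900+0.53617) = 0.43867.
Δp* = 0.43867 − 0.34700 = +0.09167.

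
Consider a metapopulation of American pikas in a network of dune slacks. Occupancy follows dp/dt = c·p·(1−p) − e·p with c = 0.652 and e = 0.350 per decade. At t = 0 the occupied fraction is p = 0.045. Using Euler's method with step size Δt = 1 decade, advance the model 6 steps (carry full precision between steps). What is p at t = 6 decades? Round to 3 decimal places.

0.168

Update rule: p ← p + [c·p·(1−p) − e·p]·Δt with Δt = 1.
  1  |  dp/dt·Δt = +0.012270  |  p_1 = 0.057270
  2  |  dp/dt·Δt = +0.015157  |  p_2 = 0.072427
  3  |  dp/dt·Δt = +0.018453  |  p_3 = 0.090879
  4  |  dp/dt·Δt = +0.022061  |  p_4 = 0.112940
  5  |  dp/dt·Δt = +0.025791  |  p_5 = 0.138731
  6  |  dp/dt·Δt = +0.029348  |  p_6 = 0.168080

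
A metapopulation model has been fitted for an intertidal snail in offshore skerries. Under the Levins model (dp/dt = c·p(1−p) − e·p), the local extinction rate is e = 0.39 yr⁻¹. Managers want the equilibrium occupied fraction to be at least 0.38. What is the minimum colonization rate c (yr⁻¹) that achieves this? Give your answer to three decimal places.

p* = 1 − e/c ≥ 0.38 requires e/c ≤ 0.6200, i.e. c ≥ e/0.6200.
c_min = 0.39/0.6200 = 0.6290.

0.629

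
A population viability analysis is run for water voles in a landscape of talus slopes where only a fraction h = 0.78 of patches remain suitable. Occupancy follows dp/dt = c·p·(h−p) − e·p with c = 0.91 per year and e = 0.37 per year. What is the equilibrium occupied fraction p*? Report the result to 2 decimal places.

0.37

Setting dp/dt = 0 and dividing by p* gives c·(h−p*) = e.
So p* = h − e/c = 0.78 − 0.37/0.91 = 0.78 − 0.4066 = 0.3734.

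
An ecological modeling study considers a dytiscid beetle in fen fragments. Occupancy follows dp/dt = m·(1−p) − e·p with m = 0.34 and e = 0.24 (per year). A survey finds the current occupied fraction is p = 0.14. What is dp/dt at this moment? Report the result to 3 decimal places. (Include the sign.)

0.259

Colonization term: m·(1−p) = 0.34×0.8600 = 0.29240.
Extinction term: e·p = 0.03360.
dp/dt = 0.29240 − 0.03360 = 0.25880.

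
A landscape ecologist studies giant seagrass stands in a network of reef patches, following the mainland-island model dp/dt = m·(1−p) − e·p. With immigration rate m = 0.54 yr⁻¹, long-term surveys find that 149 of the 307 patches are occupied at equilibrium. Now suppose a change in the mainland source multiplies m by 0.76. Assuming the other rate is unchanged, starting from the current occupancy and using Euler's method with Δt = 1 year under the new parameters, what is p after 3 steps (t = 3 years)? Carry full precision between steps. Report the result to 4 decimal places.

0.4175

Observed p* = 149/307 = 0.48534.
Balance m(1−p*) = e·p* gives e = m(1−p*)/p* = 0.54×0.51466/0.48534 = 0.57262.
Starting from p₀ = 0.48534; update p ← p + (dp/dt)·Δt with the new parameters.
  1  |  dp/dt·Δt = -0.066700  |  p_1 = 0.418642
  2  |  dp/dt·Δt = -0.001133  |  p_2 = 0.417510
  3  |  dp/dt·Δt = -0.000019  |  p_3 = 0.417490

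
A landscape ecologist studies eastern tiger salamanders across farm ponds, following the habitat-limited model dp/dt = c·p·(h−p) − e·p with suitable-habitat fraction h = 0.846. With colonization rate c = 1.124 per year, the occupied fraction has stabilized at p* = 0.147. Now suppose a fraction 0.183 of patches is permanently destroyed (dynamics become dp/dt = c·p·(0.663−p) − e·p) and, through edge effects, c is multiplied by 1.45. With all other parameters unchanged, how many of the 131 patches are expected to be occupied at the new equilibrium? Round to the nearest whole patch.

24

Balance c(h−p*) = e gives e = 1.124×(0.846 − 0.14700) = 0.78568.
New p* = 0.663 − e/c = 0.663 − 0.78568/1.62980 = 0.18093.
Expected occupied = 131 × 0.18093 = 23.70 ≈ 24.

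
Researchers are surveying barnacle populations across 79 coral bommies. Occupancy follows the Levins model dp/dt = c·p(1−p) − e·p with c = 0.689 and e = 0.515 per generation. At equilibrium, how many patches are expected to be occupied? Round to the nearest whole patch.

20

p* = 1 − e/c = 1 − 0.515/0.689 = 0.2525.
Expected occupied patches = N × p* = 79 × 0.2525 = 19.95 ≈ 20.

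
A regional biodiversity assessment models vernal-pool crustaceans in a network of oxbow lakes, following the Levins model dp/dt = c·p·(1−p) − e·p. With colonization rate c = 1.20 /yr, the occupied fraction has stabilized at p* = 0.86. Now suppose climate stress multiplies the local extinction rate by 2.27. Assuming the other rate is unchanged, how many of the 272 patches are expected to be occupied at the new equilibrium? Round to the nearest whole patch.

Balance c(1−p*) = e gives e = 1.20×(1 − 0.86000) = 0.16800.
New p* = 1 − e/c = 1 − 0.38136/1.20000 = 0.68220.
Expected occupied = 272 × 0.68220 = 185.56 ≈ 186.

186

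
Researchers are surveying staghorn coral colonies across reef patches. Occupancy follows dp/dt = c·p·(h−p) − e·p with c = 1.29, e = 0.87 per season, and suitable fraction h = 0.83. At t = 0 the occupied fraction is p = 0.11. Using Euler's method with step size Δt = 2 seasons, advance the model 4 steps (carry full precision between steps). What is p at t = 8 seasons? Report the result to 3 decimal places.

Update rule: p ← p + [c·p·(h−p) − e·p]·Δt with Δt = 2.
step 1: Δp = +0.01294, p = 0.12294
step 2: Δp = +0.01035, p = 0.13329
step 3: Δp = +0.00767, p = 0.14096
step 4: Δp = +0.00532, p = 0.14627

0.146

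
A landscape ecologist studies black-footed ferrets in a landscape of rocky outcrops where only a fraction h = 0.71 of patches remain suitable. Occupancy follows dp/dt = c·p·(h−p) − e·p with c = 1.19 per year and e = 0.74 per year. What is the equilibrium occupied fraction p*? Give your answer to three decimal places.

Setting dp/dt = 0 and dividing by p* gives c·(h−p*) = e.
So p* = h − e/c = 0.71 − 0.74/1.19 = 0.71 − 0.6218 = 0.0882.

0.088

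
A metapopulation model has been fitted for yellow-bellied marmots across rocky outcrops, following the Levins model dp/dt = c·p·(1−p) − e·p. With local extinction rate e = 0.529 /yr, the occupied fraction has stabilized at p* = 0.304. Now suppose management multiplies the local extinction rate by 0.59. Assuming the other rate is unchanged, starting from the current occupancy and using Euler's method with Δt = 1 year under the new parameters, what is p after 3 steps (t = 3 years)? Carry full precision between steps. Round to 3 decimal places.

0.483

Balance c(1−p*) = e gives c = e/(1 − 0.30400) = 0.529/0.69600 = 0.76006.
Starting from p₀ = 0.30400; update p ← p + (dp/dt)·Δt with the new parameters.
step 1: Δp = +0.06593, p = 0.36993
step 2: Δp = +0.06170, p = 0.43163
step 3: Δp = +0.05175, p = 0.48338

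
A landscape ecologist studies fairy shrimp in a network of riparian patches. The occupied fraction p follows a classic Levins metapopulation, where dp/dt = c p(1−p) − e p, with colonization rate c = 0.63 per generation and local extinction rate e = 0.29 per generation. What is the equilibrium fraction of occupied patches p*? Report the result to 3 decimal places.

Setting dp/dt = 0 and dividing through by p* gives c·(1−p*) = e.
So p* = 1 − e/c = 1 − 0.29/0.63 = 1 − 0.4603 = 0.5397.

0.540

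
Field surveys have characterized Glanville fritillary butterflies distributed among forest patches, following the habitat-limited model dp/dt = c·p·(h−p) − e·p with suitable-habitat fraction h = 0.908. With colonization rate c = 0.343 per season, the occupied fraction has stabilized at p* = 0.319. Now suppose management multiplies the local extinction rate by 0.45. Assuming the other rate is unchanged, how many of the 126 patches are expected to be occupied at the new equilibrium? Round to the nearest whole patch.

81

Balance c(h−p*) = e gives e = 0.343×(0.908 − 0.31900) = 0.20203.
New p* = 0.908 − e/c = 0.908 − 0.09091/0.34300 = 0.64296.
Expected occupied = 126 × 0.64296 = 81.01 ≈ 81.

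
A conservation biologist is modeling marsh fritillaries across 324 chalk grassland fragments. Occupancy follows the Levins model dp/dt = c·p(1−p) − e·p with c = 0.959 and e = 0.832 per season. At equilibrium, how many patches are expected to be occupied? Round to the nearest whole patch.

43

p* = 1 − e/c = 1 − 0.832/0.959 = 0.1324.
Expected occupied patches = N × p* = 324 × 0.1324 = 42.91 ≈ 43.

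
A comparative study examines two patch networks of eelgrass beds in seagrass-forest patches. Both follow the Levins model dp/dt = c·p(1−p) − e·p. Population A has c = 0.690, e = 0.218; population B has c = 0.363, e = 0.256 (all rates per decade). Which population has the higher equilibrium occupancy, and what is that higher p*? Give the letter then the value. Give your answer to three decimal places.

A: p*_A = 1 − 0.218/0.690 = 0.6841.
B: p*_B = 1 − 0.256/0.363 = 0.2948.
A is higher at 0.6841.

A, 0.684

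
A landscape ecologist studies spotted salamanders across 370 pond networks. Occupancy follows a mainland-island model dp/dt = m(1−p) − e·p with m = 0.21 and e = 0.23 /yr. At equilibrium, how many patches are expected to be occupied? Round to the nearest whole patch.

p* = m/(m+e) = 0.21/0.4400 = 0.4773.
Expected occupied patches = N × p* = 370 × 0.4773 = 176.59 ≈ 177.

177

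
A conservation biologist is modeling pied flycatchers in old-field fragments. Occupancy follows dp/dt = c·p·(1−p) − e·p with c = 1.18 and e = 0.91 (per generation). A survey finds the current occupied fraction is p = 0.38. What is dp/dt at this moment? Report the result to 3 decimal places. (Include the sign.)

-0.068

Colonization term: c·p·(1−p) = 1.18×0.38×0.6200 = 0.27801.
Extinction term: e·p = 0.34580.
dp/dt = 0.27801 − 0.34580 = -0.06779.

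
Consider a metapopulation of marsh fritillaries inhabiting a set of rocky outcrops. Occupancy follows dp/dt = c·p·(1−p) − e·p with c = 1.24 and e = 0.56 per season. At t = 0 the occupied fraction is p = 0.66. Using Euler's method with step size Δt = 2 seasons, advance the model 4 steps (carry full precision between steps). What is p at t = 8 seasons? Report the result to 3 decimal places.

Update rule: p ← p + [c·p·(1−p) − e·p]·Δt with Δt = 2.
  1  |  dp/dt·Δt = -0.182688  |  p_1 = 0.477312
  2  |  dp/dt·Δt = +0.084134  |  p_2 = 0.561446
  3  |  dp/dt·Δt = -0.018183  |  p_3 = 0.543263
  4  |  dp/dt·Δt = +0.006904  |  p_4 = 0.550167

0.550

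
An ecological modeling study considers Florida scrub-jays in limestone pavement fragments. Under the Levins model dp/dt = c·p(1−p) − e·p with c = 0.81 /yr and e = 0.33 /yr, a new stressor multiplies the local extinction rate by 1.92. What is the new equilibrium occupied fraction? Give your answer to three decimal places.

0.218

Before: p* = 1 − 0.33/0.81 = 0.5926.
After the change, c = 0.81, e = 0.6336, so p* = 1 − 0.6336/0.81 = 0.2178.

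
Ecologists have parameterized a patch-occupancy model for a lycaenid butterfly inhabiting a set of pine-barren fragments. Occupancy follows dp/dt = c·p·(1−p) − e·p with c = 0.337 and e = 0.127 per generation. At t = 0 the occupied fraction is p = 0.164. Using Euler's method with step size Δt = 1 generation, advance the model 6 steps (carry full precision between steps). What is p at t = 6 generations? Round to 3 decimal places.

0.343

Update rule: p ← p + [c·p·(1−p) − e·p]·Δt with Δt = 1.
  1  |  dp/dt·Δt = +0.025376  |  p_1 = 0.189376
  2  |  dp/dt·Δt = +0.027683  |  p_2 = 0.217059
  3  |  dp/dt·Δt = +0.029705  |  p_3 = 0.246764
  4  |  dp/dt·Δt = +0.031300  |  p_4 = 0.278064
  5  |  dp/dt·Δt = +0.032337  |  p_5 = 0.310400
  6  |  dp/dt·Δt = +0.032715  |  p_6 = 0.343115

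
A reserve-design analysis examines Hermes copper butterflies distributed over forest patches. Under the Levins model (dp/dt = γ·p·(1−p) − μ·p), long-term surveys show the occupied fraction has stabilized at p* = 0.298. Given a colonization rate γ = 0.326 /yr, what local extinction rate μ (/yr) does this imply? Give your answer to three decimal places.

At equilibrium γ(1−p*) = μ.
μ = 0.326 × (1 − 0.298) = 0.326 × 0.7020 = 0.2289.

0.229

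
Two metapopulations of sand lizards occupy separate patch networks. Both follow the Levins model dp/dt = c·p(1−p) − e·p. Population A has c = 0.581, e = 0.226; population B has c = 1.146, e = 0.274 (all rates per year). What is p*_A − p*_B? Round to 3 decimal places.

-0.150

A: p*_A = 1 − 0.226/0.581 = 0.6110.
B: p*_B = 1 − 0.274/1.146 = 0.7609.
p*_A − p*_B = 0.6110 − 0.7609 = -0.1499.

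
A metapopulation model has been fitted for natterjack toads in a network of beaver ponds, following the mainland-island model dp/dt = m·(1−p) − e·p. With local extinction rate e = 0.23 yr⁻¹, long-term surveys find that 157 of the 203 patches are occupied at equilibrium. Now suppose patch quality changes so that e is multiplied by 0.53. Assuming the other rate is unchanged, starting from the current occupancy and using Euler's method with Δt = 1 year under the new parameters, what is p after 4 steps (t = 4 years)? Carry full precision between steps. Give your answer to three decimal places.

Observed p* = 157/203 = 0.77340.
Balance m(1−p*) = e·p* gives m = e·p*/(1−p*) = 0.23×0.77340/0.22660 = 0.78500.
Starting from p₀ = 0.77340; update p ← p + (dp/dt)·Δt with the new parameters.
t = 1: p = 0.77340 + (+0.08360) = 0.85700
t = 2: p = 0.85700 + (+0.00778) = 0.86479
t = 3: p = 0.86479 + (+0.00072) = 0.86551
t = 4: p = 0.86551 + (+0.00007) = 0.86558

0.866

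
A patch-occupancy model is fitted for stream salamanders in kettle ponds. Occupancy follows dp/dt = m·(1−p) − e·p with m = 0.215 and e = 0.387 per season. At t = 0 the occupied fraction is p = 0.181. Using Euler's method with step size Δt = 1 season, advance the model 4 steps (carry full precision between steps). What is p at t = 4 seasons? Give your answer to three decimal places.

0.353

Update rule: p ← p + [m·(1−p) − e·p]·Δt with Δt = 1.
p: 0.18100 → 0.28704  (Δp = +0.10604)
p: 0.28704 → 0.32924  (Δp = +0.04220)
p: 0.32924 → 0.34604  (Δp = +0.01680)
p: 0.34604 → 0.35272  (Δp = +0.00669)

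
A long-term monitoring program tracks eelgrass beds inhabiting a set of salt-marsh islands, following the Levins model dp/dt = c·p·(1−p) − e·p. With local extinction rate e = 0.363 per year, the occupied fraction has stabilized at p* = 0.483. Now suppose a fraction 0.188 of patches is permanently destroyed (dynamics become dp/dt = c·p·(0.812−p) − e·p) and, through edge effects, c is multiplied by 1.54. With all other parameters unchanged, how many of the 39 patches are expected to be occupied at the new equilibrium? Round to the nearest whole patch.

19

Balance c(1−p*) = e gives c = e/(1 − 0.48300) = 0.363/0.51700 = 0.70213.
New p* = 0.812 − e/c = 0.812 − 0.36300/1.08128 = 0.47629.
Expected occupied = 39 × 0.47629 = 18.58 ≈ 19.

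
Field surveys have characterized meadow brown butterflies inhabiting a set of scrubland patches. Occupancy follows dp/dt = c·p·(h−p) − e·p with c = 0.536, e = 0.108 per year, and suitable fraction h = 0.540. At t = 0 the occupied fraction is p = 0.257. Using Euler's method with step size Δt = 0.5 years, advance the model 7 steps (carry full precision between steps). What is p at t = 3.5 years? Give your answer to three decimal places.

0.291

Update rule: p ← p + [c·p·(h−p) − e·p]·Δt with Δt = 0.5.
t = 0.5: p = 0.25700 + (+0.00561) = 0.26261
t = 1: p = 0.26261 + (+0.00534) = 0.26796
t = 1.5: p = 0.26796 + (+0.00507) = 0.27302
t = 2: p = 0.27302 + (+0.00479) = 0.27781
t = 2.5: p = 0.27781 + (+0.00452) = 0.28233
t = 3: p = 0.28233 + (+0.00425) = 0.28658
t = 3.5: p = 0.28658 + (+0.00399) = 0.29057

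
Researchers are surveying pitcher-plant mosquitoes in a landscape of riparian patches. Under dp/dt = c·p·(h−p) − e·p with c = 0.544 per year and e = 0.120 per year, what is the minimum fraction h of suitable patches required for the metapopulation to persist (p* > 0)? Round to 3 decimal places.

0.221

p* = h − e/c is positive only when h > e/c.
h_min = e/c = 0.120/0.544 = 0.2206.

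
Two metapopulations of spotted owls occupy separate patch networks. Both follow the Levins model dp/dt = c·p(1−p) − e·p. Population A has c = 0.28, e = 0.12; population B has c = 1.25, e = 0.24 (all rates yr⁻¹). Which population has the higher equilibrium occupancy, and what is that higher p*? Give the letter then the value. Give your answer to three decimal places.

B, 0.808

A: p*_A = 1 − 0.12/0.28 = 0.5714.
B: p*_B = 1 − 0.24/1.25 = 0.8080.
B is higher at 0.8080.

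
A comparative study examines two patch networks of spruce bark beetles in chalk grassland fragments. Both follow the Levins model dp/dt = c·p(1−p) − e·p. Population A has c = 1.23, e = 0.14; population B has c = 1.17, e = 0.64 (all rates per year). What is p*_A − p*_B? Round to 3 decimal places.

0.433

A: p*_A = 1 − 0.14/1.23 = 0.8862.
B: p*_B = 1 − 0.64/1.17 = 0.4530.
p*_A − p*_B = 0.8862 − 0.4530 = 0.4332.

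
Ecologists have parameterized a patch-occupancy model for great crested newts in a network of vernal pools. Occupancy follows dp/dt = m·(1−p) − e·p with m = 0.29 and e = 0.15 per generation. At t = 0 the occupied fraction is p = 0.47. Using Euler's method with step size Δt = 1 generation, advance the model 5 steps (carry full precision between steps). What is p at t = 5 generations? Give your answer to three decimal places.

Update rule: p ← p + [m·(1−p) − e·p]·Δt with Δt = 1.
t = 1: p = 0.47000 + (+0.08320) = 0.55320
t = 2: p = 0.55320 + (+0.04659) = 0.59979
t = 3: p = 0.59979 + (+0.02609) = 0.62588
t = 4: p = 0.62588 + (+0.01461) = 0.64049
t = 5: p = 0.64049 + (+0.00818) = 0.64868

0.649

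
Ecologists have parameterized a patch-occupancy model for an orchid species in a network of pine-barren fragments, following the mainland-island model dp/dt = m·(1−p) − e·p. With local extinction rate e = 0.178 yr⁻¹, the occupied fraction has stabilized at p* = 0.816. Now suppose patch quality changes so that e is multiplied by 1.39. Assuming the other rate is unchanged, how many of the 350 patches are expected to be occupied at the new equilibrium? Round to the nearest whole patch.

266

Balance m(1−p*) = e·p* gives m = e·p*/(1−p*) = 0.178×0.81600/0.18400 = 0.78939.
New p* = m/(m+e) = 0.78939/(0.78939+0.24742) = 0.76136.
Expected occupied = 350 × 0.76136 = 266.48 ≈ 266.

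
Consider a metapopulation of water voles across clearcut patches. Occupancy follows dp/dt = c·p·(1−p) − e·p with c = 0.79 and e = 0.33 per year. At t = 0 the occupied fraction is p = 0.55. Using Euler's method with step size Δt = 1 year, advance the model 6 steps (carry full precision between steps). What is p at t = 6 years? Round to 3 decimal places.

Update rule: p ← p + [c·p·(1−p) − e·p]·Δt with Δt = 1.
  1  |  dp/dt·Δt = +0.014025  |  p_1 = 0.564025
  2  |  dp/dt·Δt = +0.008133  |  p_2 = 0.572158
  3  |  dp/dt·Δt = +0.004574  |  p_3 = 0.576733
  4  |  dp/dt·Δt = +0.002527  |  p_4 = 0.579259
  5  |  dp/dt·Δt = +0.001382  |  p_5 = 0.580641
  6  |  dp/dt·Δt = +0.000751  |  p_6 = 0.581392

0.581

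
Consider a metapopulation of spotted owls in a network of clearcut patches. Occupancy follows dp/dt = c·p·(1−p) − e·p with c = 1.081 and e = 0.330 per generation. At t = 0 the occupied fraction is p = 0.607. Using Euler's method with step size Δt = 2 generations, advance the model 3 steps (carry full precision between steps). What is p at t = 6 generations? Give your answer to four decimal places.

Update rule: p ← p + [c·p·(1−p) − e·p]·Δt with Δt = 2.
p: 0.60700 → 0.72213  (Δp = +0.11513)
p: 0.72213 → 0.67935  (Δp = -0.04278)
p: 0.67935 → 0.70194  (Δp = +0.02259)

0.7019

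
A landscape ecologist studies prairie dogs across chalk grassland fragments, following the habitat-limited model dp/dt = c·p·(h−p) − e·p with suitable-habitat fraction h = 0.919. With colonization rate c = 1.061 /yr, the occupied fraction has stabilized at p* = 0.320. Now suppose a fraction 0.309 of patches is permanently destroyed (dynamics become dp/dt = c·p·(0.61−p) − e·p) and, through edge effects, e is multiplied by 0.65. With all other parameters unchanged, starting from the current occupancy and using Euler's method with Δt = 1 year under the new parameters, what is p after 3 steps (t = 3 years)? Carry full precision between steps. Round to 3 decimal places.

0.253

Balance c(h−p*) = e gives e = 1.061×(0.919 − 0.32000) = 0.63554.
Starting from p₀ = 0.32000; update p ← p + (dp/dt)·Δt with the new parameters.
t = 1: p = 0.32000 + (-0.03373) = 0.28627
t = 2: p = 0.28627 + (-0.01993) = 0.26634
t = 3: p = 0.26634 + (-0.01291) = 0.25343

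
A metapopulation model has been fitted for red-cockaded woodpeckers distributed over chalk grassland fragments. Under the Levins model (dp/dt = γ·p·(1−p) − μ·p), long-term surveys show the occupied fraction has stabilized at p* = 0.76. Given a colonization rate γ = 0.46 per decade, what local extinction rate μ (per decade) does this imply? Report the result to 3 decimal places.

At equilibrium γ(1−p*) = μ.
μ = 0.46 × (1 − 0.76) = 0.46 × 0.2400 = 0.1104.

0.110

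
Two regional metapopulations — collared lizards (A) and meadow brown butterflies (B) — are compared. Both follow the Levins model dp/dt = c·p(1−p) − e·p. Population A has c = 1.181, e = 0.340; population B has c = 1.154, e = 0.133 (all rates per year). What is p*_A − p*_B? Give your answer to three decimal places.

-0.173

A: p*_A = 1 − 0.340/1.181 = 0.7121.
B: p*_B = 1 − 0.133/1.154 = 0.8847.
p*_A − p*_B = 0.7121 − 0.8847 = -0.1726.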